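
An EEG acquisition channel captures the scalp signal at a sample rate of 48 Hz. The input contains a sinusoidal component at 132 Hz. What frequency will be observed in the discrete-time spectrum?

12 Hz

132 Hz mod fs = 36 Hz.
36 Hz > fs/2 = 24 Hz, folds to fs − 36 Hz = 12 Hz.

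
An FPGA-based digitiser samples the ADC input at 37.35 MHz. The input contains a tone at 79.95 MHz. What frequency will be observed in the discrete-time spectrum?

79.95 MHz mod fs = 5.25 MHz.
5.25 MHz ≤ fs/2 = 18.675 MHz, appears at 5.25 MHz.

5.25 MHz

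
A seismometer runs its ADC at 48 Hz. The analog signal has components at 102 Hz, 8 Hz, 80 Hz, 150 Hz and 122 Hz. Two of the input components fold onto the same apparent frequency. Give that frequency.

fs/2 = 24 Hz.
102 Hz mod fs = 6 Hz.
6 Hz ≤ fs/2 = 24 Hz, appears at 6 Hz.
8 Hz ≤ fs/2 = 24 Hz, passes unchanged.
80 Hz mod fs = 32 Hz.
32 Hz > fs/2 = 24 Hz, folds to fs − 32 Hz = 16 Hz.
150 Hz mod fs = 6 Hz.
6 Hz ≤ fs/2 = 24 Hz, appears at 6 Hz.
122 Hz mod fs = 26 Hz.
26 Hz > fs/2 = 24 Hz, folds to fs − 26 Hz = 22 Hz.
102 Hz and 150 Hz both map to 6 Hz.

6 Hz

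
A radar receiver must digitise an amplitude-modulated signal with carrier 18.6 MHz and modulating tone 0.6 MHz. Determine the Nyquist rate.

AM sidebands sit at fc ± fm = 18 MHz and 19.2 MHz.
Highest-frequency component: 19.2 MHz.
Nyquist rate = 2 × 19.2 MHz = 38.4 MHz.

38.4 MHz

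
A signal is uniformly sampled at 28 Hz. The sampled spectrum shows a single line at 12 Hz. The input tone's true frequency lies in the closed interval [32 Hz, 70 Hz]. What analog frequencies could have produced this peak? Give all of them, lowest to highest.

40 Hz, 44 Hz, 68 Hz

Frequencies that alias to 12 Hz are k·fs ± 12 Hz for integer k ≥ 0.
k=0: 12 Hz.
k=1: 16 Hz, 40 Hz.
k=2: 44 Hz, 68 Hz.
k=3: 72 Hz, 96 Hz.
Within [32 Hz, 70 Hz]: 40 Hz, 44 Hz, 68 Hz.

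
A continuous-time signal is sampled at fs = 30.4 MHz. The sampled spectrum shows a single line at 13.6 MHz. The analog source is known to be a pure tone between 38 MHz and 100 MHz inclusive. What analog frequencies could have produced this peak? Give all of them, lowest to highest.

Frequencies that alias to 13.6 MHz are k·fs ± 13.6 MHz for integer k ≥ 0.
k=0: 13.6 MHz.
k=1: 16.8 MHz, 44 MHz.
k=2: 47.2 MHz, 74.4 MHz.
k=3: 77.6 MHz, 104.8 MHz.
k=4: 108 MHz, 135.2 MHz.
Within [38 MHz, 100 MHz]: 44 MHz, 47.2 MHz, 74.4 MHz, 77.6 MHz.

44 MHz, 47.2 MHz, 74.4 MHz, 77.6 MHz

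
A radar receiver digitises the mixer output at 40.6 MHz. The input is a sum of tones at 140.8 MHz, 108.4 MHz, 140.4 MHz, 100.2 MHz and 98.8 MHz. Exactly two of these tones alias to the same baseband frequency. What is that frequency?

19 MHz

fs/2 = 20.3 MHz.
140.8 MHz mod fs = 19 MHz.
19 MHz ≤ fs/2 = 20.3 MHz, appears at 19 MHz.
108.4 MHz mod fs = 27.2 MHz.
27.2 MHz > fs/2 = 20.3 MHz, folds to fs − 27.2 MHz = 13.4 MHz.
140.4 MHz mod fs = 18.6 MHz.
18.6 MHz ≤ fs/2 = 20.3 MHz, appears at 18.6 MHz.
100.2 MHz mod fs = 19 MHz.
19 MHz ≤ fs/2 = 20.3 MHz, appears at 19 MHz.
98.8 MHz mod fs = 17.6 MHz.
17.6 MHz ≤ fs/2 = 20.3 MHz, appears at 17.6 MHz.
100.2 MHz and 140.8 MHz both map to 19 MHz.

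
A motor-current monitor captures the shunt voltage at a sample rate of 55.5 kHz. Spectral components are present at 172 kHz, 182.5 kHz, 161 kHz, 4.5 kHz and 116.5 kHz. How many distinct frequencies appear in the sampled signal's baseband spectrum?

fs/2 = 27.75 kHz.
172 kHz mod fs = 5.5 kHz.
5.5 kHz ≤ fs/2 = 27.75 kHz, appears at 5.5 kHz.
182.5 kHz mod fs = 16 kHz.
16 kHz ≤ fs/2 = 27.75 kHz, appears at 16 kHz.
161 kHz mod fs = 50 kHz.
50 kHz > fs/2 = 27.75 kHz, folds to fs − 50 kHz = 5.5 kHz.
4.5 kHz ≤ fs/2 = 27.75 kHz, passes unchanged.
116.5 kHz mod fs = 5.5 kHz.
5.5 kHz ≤ fs/2 = 27.75 kHz, appears at 5.5 kHz.
Distinct values: {4.5 kHz, 5.5 kHz, 16 kHz} → 3.

3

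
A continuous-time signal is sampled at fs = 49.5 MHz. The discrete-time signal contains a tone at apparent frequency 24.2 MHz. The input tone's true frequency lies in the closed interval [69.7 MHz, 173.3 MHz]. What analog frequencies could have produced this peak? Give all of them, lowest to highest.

73.7 MHz, 74.8 MHz, 123.2 MHz, 124.3 MHz, 172.7 MHz

Frequencies that alias to 24.2 MHz are k·fs ± 24.2 MHz for integer k ≥ 0.
k=0: 24.2 MHz.
k=1: 25.3 MHz, 73.7 MHz.
k=2: 74.8 MHz, 123.2 MHz.
k=3: 124.3 MHz, 172.7 MHz.
k=4: 173.8 MHz, 222.2 MHz.
Within [69.7 MHz, 173.3 MHz]: 73.7 MHz, 74.8 MHz, 123.2 MHz, 124.3 MHz, 172.7 MHz.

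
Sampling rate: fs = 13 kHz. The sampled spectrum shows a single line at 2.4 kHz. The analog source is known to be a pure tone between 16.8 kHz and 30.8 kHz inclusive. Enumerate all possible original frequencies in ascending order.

Frequencies that alias to 2.4 kHz are k·fs ± 2.4 kHz for integer k ≥ 0.
k=0: 2.4 kHz.
k=1: 10.6 kHz, 15.4 kHz.
k=2: 23.6 kHz, 28.4 kHz.
k=3: 36.6 kHz, 41.4 kHz.
Within [16.8 kHz, 30.8 kHz]: 23.6 kHz, 28.4 kHz.

23.6 kHz, 28.4 kHz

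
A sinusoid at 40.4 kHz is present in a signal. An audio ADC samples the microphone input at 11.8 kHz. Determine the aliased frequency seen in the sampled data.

5 kHz

40.4 kHz mod fs = 5 kHz.
5 kHz ≤ fs/2 = 5.9 kHz, appears at 5 kHz.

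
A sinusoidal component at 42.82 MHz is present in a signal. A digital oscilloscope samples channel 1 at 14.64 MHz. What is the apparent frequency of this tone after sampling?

42.82 MHz mod fs = 13.54 MHz.
13.54 MHz > fs/2 = 7.32 MHz, folds to fs − 13.54 MHz = 1.1 MHz.

1.1 MHz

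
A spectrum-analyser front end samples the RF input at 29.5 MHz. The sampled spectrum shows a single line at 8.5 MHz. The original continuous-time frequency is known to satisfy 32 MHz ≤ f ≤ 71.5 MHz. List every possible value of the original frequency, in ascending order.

38 MHz, 50.5 MHz, 67.5 MHz

Frequencies that alias to 8.5 MHz are k·fs ± 8.5 MHz for integer k ≥ 0.
k=0: 8.5 MHz.
k=1: 21 MHz, 38 MHz.
k=2: 50.5 MHz, 67.5 MHz.
k=3: 80 MHz, 97 MHz.
Within [32 MHz, 71.5 MHz]: 38 MHz, 50.5 MHz, 67.5 MHz.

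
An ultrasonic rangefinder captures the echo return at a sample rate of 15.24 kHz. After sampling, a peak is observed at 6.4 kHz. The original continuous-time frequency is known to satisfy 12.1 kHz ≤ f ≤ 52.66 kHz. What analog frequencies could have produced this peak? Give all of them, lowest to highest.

Frequencies that alias to 6.4 kHz are k·fs ± 6.4 kHz for integer k ≥ 0.
k=0: 6.4 kHz.
k=1: 8.84 kHz, 21.64 kHz.
k=2: 24.08 kHz, 36.88 kHz.
k=3: 39.32 kHz, 52.12 kHz.
k=4: 54.56 kHz, 67.36 kHz.
Within [12.1 kHz, 52.66 kHz]: 21.64 kHz, 24.08 kHz, 36.88 kHz, 39.32 kHz, 52.12 kHz.

21.64 kHz, 24.08 kHz, 36.88 kHz, 39.32 kHz, 52.12 kHz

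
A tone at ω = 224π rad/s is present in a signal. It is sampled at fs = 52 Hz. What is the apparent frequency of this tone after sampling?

ω = 224π rad/s → f = ω/(2π) = 112 Hz.
112 Hz mod fs = 8 Hz.
8 Hz ≤ fs/2 = 26 Hz, appears at 8 Hz.

8 Hz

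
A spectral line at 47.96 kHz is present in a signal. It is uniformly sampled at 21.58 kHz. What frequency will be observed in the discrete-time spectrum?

4.8 kHz

47.96 kHz mod fs = 4.8 kHz.
4.8 kHz ≤ fs/2 = 10.79 kHz, appears at 4.8 kHz.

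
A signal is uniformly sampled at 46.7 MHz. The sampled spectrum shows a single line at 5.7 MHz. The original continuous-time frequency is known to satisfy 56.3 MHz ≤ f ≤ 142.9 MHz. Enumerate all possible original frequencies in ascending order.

Frequencies that alias to 5.7 MHz are k·fs ± 5.7 MHz for integer k ≥ 0.
k=0: 5.7 MHz.
k=1: 41 MHz, 52.4 MHz.
k=2: 87.7 MHz, 99.1 MHz.
k=3: 134.4 MHz, 145.8 MHz.
k=4: 181.1 MHz, 192.5 MHz.
Within [56.3 MHz, 142.9 MHz]: 87.7 MHz, 99.1 MHz, 134.4 MHz.

87.7 MHz, 99.1 MHz, 134.4 MHz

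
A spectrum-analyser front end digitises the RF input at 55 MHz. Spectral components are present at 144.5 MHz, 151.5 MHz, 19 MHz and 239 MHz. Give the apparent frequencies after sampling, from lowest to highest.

fs/2 = 27.5 MHz.
144.5 MHz mod fs = 34.5 MHz.
34.5 MHz > fs/2 = 27.5 MHz, folds to fs − 34.5 MHz = 20.5 MHz.
151.5 MHz mod fs = 41.5 MHz.
41.5 MHz > fs/2 = 27.5 MHz, folds to fs − 41.5 MHz = 13.5 MHz.
19 MHz ≤ fs/2 = 27.5 MHz, passes unchanged.
239 MHz mod fs = 19 MHz.
19 MHz ≤ fs/2 = 27.5 MHz, appears at 19 MHz.
Distinct values: {13.5 MHz, 19 MHz, 20.5 MHz}.

13.5 MHz, 19 MHz, 20.5 MHz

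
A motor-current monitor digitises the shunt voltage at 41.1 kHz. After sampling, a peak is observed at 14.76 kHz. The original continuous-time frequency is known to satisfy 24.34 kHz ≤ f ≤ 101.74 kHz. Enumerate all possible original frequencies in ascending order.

26.34 kHz, 55.86 kHz, 67.44 kHz, 96.96 kHz

Frequencies that alias to 14.76 kHz are k·fs ± 14.76 kHz for integer k ≥ 0.
k=0: 14.76 kHz.
k=1: 26.34 kHz, 55.86 kHz.
k=2: 67.44 kHz, 96.96 kHz.
k=3: 108.54 kHz, 138.06 kHz.
Within [24.34 kHz, 101.74 kHz]: 26.34 kHz, 55.86 kHz, 67.44 kHz, 96.96 kHz.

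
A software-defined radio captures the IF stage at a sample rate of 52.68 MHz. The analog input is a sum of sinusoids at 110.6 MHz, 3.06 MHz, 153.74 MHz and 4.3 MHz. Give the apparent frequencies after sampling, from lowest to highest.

fs/2 = 26.34 MHz.
110.6 MHz mod fs = 5.24 MHz.
5.24 MHz ≤ fs/2 = 26.34 MHz, appears at 5.24 MHz.
3.06 MHz ≤ fs/2 = 26.34 MHz, passes unchanged.
153.74 MHz mod fs = 48.38 MHz.
48.38 MHz > fs/2 = 26.34 MHz, folds to fs − 48.38 MHz = 4.3 MHz.
4.3 MHz ≤ fs/2 = 26.34 MHz, passes unchanged.
Distinct values: {3.06 MHz, 4.3 MHz, 5.24 MHz}.

3.06 MHz, 4.3 MHz, 5.24 MHz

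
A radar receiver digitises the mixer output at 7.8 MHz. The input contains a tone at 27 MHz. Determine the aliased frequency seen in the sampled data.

3.6 MHz

27 MHz mod fs = 3.6 MHz.
3.6 MHz ≤ fs/2 = 3.9 MHz, appears at 3.6 MHz.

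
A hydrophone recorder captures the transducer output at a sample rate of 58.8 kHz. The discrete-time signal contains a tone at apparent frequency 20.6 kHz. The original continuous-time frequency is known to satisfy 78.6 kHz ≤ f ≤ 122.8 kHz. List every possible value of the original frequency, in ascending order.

79.4 kHz, 97 kHz

Frequencies that alias to 20.6 kHz are k·fs ± 20.6 kHz for integer k ≥ 0.
k=0: 20.6 kHz.
k=1: 38.2 kHz, 79.4 kHz.
k=2: 97 kHz, 138.2 kHz.
k=3: 155.8 kHz, 197 kHz.
Within [78.6 kHz, 122.8 kHz]: 79.4 kHz, 97 kHz.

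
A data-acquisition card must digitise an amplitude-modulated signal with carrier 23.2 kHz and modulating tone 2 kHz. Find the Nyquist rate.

50.4 kHz

AM sidebands sit at fc ± fm = 21.2 kHz and 25.2 kHz.
Highest-frequency component: 25.2 kHz.
Nyquist rate = 2 × 25.2 kHz = 50.4 kHz.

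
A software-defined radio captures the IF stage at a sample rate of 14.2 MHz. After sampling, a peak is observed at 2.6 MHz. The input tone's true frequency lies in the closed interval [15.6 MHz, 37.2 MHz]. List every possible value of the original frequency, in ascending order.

16.8 MHz, 25.8 MHz, 31 MHz

Frequencies that alias to 2.6 MHz are k·fs ± 2.6 MHz for integer k ≥ 0.
k=0: 2.6 MHz.
k=1: 11.6 MHz, 16.8 MHz.
k=2: 25.8 MHz, 31 MHz.
k=3: 40 MHz, 45.2 MHz.
Within [15.6 MHz, 37.2 MHz]: 16.8 MHz, 25.8 MHz, 31 MHz.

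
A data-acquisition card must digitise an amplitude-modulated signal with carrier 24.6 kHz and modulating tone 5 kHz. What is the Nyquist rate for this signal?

59.2 kHz

AM sidebands sit at fc ± fm = 19.6 kHz and 29.6 kHz.
Highest-frequency component: 29.6 kHz.
Nyquist rate = 2 × 29.6 kHz = 59.2 kHz.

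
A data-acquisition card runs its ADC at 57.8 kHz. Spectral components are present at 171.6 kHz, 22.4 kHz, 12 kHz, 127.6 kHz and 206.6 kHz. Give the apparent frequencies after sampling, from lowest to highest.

1.8 kHz, 12 kHz, 22.4 kHz, 24.6 kHz

fs/2 = 28.9 kHz.
171.6 kHz mod fs = 56 kHz.
56 kHz > fs/2 = 28.9 kHz, folds to fs − 56 kHz = 1.8 kHz.
22.4 kHz ≤ fs/2 = 28.9 kHz, passes unchanged.
12 kHz ≤ fs/2 = 28.9 kHz, passes unchanged.
127.6 kHz mod fs = 12 kHz.
12 kHz ≤ fs/2 = 28.9 kHz, appears at 12 kHz.
206.6 kHz mod fs = 33.2 kHz.
33.2 kHz > fs/2 = 28.9 kHz, folds to fs − 33.2 kHz = 24.6 kHz.
Distinct values: {1.8 kHz, 12 kHz, 22.4 kHz, 24.6 kHz}.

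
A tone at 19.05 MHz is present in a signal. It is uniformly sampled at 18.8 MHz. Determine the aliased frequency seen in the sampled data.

0.25 MHz

19.05 MHz mod fs = 0.25 MHz.
0.25 MHz ≤ fs/2 = 9.4 MHz, appears at 0.25 MHz.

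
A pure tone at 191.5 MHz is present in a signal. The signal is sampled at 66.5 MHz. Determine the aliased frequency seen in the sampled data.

191.5 MHz mod fs = 58.5 MHz.
58.5 MHz > fs/2 = 33.25 MHz, folds to fs − 58.5 MHz = 8 MHz.

8 MHz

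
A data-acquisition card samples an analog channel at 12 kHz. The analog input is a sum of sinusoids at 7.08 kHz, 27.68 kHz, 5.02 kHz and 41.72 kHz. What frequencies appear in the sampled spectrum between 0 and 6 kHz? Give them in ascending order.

3.68 kHz, 4.92 kHz, 5.02 kHz, 5.72 kHz

fs/2 = 6 kHz.
7.08 kHz > fs/2 = 6 kHz, folds to fs − 7.08 kHz = 4.92 kHz.
27.68 kHz mod fs = 3.68 kHz.
3.68 kHz ≤ fs/2 = 6 kHz, appears at 3.68 kHz.
5.02 kHz ≤ fs/2 = 6 kHz, passes unchanged.
41.72 kHz mod fs = 5.72 kHz.
5.72 kHz ≤ fs/2 = 6 kHz, appears at 5.72 kHz.
Distinct values: {3.68 kHz, 4.92 kHz, 5.02 kHz, 5.72 kHz}.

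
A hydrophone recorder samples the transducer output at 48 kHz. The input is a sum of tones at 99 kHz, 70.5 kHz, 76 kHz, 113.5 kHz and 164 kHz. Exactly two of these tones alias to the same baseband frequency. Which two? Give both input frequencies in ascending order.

fs/2 = 24 kHz.
99 kHz mod fs = 3 kHz.
3 kHz ≤ fs/2 = 24 kHz, appears at 3 kHz.
70.5 kHz mod fs = 22.5 kHz.
22.5 kHz ≤ fs/2 = 24 kHz, appears at 22.5 kHz.
76 kHz mod fs = 28 kHz.
28 kHz > fs/2 = 24 kHz, folds to fs − 28 kHz = 20 kHz.
113.5 kHz mod fs = 17.5 kHz.
17.5 kHz ≤ fs/2 = 24 kHz, appears at 17.5 kHz.
164 kHz mod fs = 20 kHz.
20 kHz ≤ fs/2 = 24 kHz, appears at 20 kHz.
76 kHz and 164 kHz both map to 20 kHz.

76 kHz, 164 kHz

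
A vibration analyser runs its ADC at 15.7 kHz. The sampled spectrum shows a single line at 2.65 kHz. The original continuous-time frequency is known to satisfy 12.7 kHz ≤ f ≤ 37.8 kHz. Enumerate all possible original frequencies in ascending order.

Frequencies that alias to 2.65 kHz are k·fs ± 2.65 kHz for integer k ≥ 0.
k=0: 2.65 kHz.
k=1: 13.05 kHz, 18.35 kHz.
k=2: 28.75 kHz, 34.05 kHz.
k=3: 44.45 kHz, 49.75 kHz.
Within [12.7 kHz, 37.8 kHz]: 13.05 kHz, 18.35 kHz, 28.75 kHz, 34.05 kHz.

13.05 kHz, 18.35 kHz, 28.75 kHz, 34.05 kHz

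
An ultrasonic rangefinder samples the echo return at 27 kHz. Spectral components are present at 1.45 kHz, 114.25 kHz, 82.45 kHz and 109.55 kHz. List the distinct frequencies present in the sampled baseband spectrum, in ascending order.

1.45 kHz, 1.55 kHz, 6.25 kHz

fs/2 = 13.5 kHz.
1.45 kHz ≤ fs/2 = 13.5 kHz, passes unchanged.
114.25 kHz mod fs = 6.25 kHz.
6.25 kHz ≤ fs/2 = 13.5 kHz, appears at 6.25 kHz.
82.45 kHz mod fs = 1.45 kHz.
1.45 kHz ≤ fs/2 = 13.5 kHz, appears at 1.45 kHz.
109.55 kHz mod fs = 1.55 kHz.
1.55 kHz ≤ fs/2 = 13.5 kHz, appears at 1.55 kHz.
Distinct values: {1.45 kHz, 1.55 kHz, 6.25 kHz}.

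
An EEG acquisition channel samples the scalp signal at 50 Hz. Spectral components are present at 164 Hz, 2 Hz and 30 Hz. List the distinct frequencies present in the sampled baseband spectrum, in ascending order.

2 Hz, 14 Hz, 20 Hz

fs/2 = 25 Hz.
164 Hz mod fs = 14 Hz.
14 Hz ≤ fs/2 = 25 Hz, appears at 14 Hz.
2 Hz ≤ fs/2 = 25 Hz, passes unchanged.
30 Hz > fs/2 = 25 Hz, folds to fs − 30 Hz = 20 Hz.
Distinct values: {2 Hz, 14 Hz, 20 Hz}.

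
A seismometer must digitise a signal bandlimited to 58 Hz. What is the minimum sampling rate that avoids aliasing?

116 Hz

Nyquist rate = 2 × 58 Hz = 116 Hz.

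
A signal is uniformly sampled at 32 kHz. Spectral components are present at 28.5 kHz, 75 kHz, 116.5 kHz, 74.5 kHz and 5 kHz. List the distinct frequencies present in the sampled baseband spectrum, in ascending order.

fs/2 = 16 kHz.
28.5 kHz > fs/2 = 16 kHz, folds to fs − 28.5 kHz = 3.5 kHz.
75 kHz mod fs = 11 kHz.
11 kHz ≤ fs/2 = 16 kHz, appears at 11 kHz.
116.5 kHz mod fs = 20.5 kHz.
20.5 kHz > fs/2 = 16 kHz, folds to fs − 20.5 kHz = 11.5 kHz.
74.5 kHz mod fs = 10.5 kHz.
10.5 kHz ≤ fs/2 = 16 kHz, appears at 10.5 kHz.
5 kHz ≤ fs/2 = 16 kHz, passes unchanged.
Distinct values: {3.5 kHz, 5 kHz, 10.5 kHz, 11 kHz, 11.5 kHz}.

3.5 kHz, 5 kHz, 10.5 kHz, 11 kHz, 11.5 kHz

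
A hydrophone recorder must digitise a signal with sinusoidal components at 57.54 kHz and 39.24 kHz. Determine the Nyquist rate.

115.08 kHz

Highest-frequency component: 57.54 kHz.
Nyquist rate = 2 × 57.54 kHz = 115.08 kHz.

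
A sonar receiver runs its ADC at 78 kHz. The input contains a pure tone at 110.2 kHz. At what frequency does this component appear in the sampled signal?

32.2 kHz

110.2 kHz mod fs = 32.2 kHz.
32.2 kHz ≤ fs/2 = 39 kHz, appears at 32.2 kHz.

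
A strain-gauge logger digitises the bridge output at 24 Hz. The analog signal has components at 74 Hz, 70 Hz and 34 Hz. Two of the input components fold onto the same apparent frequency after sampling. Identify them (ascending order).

70 Hz, 74 Hz

fs/2 = 12 Hz.
74 Hz mod fs = 2 Hz.
2 Hz ≤ fs/2 = 12 Hz, appears at 2 Hz.
70 Hz mod fs = 22 Hz.
22 Hz > fs/2 = 12 Hz, folds to fs − 22 Hz = 2 Hz.
34 Hz mod fs = 10 Hz.
10 Hz ≤ fs/2 = 12 Hz, appears at 10 Hz.
70 Hz and 74 Hz both map to 2 Hz.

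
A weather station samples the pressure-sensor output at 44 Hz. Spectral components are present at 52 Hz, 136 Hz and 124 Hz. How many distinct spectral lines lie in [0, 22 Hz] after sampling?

2

fs/2 = 22 Hz.
52 Hz mod fs = 8 Hz.
8 Hz ≤ fs/2 = 22 Hz, appears at 8 Hz.
136 Hz mod fs = 4 Hz.
4 Hz ≤ fs/2 = 22 Hz, appears at 4 Hz.
124 Hz mod fs = 36 Hz.
36 Hz > fs/2 = 22 Hz, folds to fs − 36 Hz = 8 Hz.
Distinct values: {4 Hz, 8 Hz} → 2.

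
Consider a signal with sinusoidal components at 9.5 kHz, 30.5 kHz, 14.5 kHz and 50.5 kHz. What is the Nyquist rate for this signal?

Highest-frequency component: 50.5 kHz.
Nyquist rate = 2 × 50.5 kHz = 101 kHz.

101 kHz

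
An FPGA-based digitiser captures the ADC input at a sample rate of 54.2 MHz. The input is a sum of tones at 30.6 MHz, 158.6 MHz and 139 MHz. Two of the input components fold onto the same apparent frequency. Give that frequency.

fs/2 = 27.1 MHz.
30.6 MHz > fs/2 = 27.1 MHz, folds to fs − 30.6 MHz = 23.6 MHz.
158.6 MHz mod fs = 50.2 MHz.
50.2 MHz > fs/2 = 27.1 MHz, folds to fs − 50.2 MHz = 4 MHz.
139 MHz mod fs = 30.6 MHz.
30.6 MHz > fs/2 = 27.1 MHz, folds to fs − 30.6 MHz = 23.6 MHz.
30.6 MHz and 139 MHz both map to 23.6 MHz.

23.6 MHz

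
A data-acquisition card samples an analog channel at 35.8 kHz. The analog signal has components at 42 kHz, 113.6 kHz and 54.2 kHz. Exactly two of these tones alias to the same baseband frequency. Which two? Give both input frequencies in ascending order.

42 kHz, 113.6 kHz

fs/2 = 17.9 kHz.
42 kHz mod fs = 6.2 kHz.
6.2 kHz ≤ fs/2 = 17.9 kHz, appears at 6.2 kHz.
113.6 kHz mod fs = 6.2 kHz.
6.2 kHz ≤ fs/2 = 17.9 kHz, appears at 6.2 kHz.
54.2 kHz mod fs = 18.4 kHz.
18.4 kHz > fs/2 = 17.9 kHz, folds to fs − 18.4 kHz = 17.4 kHz.
42 kHz and 113.6 kHz both map to 6.2 kHz.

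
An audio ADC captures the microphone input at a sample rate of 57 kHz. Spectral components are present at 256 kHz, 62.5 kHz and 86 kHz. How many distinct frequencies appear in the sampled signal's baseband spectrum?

fs/2 = 28.5 kHz.
256 kHz mod fs = 28 kHz.
28 kHz ≤ fs/2 = 28.5 kHz, appears at 28 kHz.
62.5 kHz mod fs = 5.5 kHz.
5.5 kHz ≤ fs/2 = 28.5 kHz, appears at 5.5 kHz.
86 kHz mod fs = 29 kHz.
29 kHz > fs/2 = 28.5 kHz, folds to fs − 29 kHz = 28 kHz.
Distinct values: {5.5 kHz, 28 kHz} → 2.

2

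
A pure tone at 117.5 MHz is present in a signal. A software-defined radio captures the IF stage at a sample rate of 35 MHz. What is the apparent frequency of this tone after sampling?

117.5 MHz mod fs = 12.5 MHz.
12.5 MHz ≤ fs/2 = 17.5 MHz, appears at 12.5 MHz.

12.5 MHz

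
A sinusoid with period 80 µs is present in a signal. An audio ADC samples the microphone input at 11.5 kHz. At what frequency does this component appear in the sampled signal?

T = 80 µs → f = 1/T = 12.5 kHz.
12.5 kHz mod fs = 1 kHz.
1 kHz ≤ fs/2 = 5.75 kHz, appears at 1 kHz.

1 kHz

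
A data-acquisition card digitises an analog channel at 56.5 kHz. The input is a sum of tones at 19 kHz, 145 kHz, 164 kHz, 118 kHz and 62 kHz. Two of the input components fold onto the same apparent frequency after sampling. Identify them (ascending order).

fs/2 = 28.25 kHz.
19 kHz ≤ fs/2 = 28.25 kHz, passes unchanged.
145 kHz mod fs = 32 kHz.
32 kHz > fs/2 = 28.25 kHz, folds to fs − 32 kHz = 24.5 kHz.
164 kHz mod fs = 51 kHz.
51 kHz > fs/2 = 28.25 kHz, folds to fs − 51 kHz = 5.5 kHz.
118 kHz mod fs = 5 kHz.
5 kHz ≤ fs/2 = 28.25 kHz, appears at 5 kHz.
62 kHz mod fs = 5.5 kHz.
5.5 kHz ≤ fs/2 = 28.25 kHz, appears at 5.5 kHz.
62 kHz and 164 kHz both map to 5.5 kHz.

62 kHz, 164 kHz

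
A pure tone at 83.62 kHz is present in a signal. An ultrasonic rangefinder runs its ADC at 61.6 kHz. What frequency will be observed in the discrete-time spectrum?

83.62 kHz mod fs = 22.02 kHz.
22.02 kHz ≤ fs/2 = 30.8 kHz, appears at 22.02 kHz.

22.02 kHz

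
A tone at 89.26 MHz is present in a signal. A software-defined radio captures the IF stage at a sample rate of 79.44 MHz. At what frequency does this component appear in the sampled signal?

9.82 MHz

89.26 MHz mod fs = 9.82 MHz.
9.82 MHz ≤ fs/2 = 39.72 MHz, appears at 9.82 MHz.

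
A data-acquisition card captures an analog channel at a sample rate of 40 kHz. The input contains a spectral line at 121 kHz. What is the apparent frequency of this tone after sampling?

1 kHz

121 kHz mod fs = 1 kHz.
1 kHz ≤ fs/2 = 20 kHz, appears at 1 kHz.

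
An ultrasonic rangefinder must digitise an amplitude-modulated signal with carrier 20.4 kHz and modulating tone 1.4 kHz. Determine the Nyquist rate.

43.6 kHz

AM sidebands sit at fc ± fm = 19 kHz and 21.8 kHz.
Highest-frequency component: 21.8 kHz.
Nyquist rate = 2 × 21.8 kHz = 43.6 kHz.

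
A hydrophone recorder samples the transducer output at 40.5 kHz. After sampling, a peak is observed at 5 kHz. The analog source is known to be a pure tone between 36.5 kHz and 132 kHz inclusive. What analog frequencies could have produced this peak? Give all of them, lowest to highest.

Frequencies that alias to 5 kHz are k·fs ± 5 kHz for integer k ≥ 0.
k=0: 5 kHz.
k=1: 35.5 kHz, 45.5 kHz.
k=2: 76 kHz, 86 kHz.
k=3: 116.5 kHz, 126.5 kHz.
k=4: 157 kHz, 167 kHz.
Within [36.5 kHz, 132 kHz]: 45.5 kHz, 76 kHz, 86 kHz, 116.5 kHz, 126.5 kHz.

45.5 kHz, 76 kHz, 86 kHz, 116.5 kHz, 126.5 kHz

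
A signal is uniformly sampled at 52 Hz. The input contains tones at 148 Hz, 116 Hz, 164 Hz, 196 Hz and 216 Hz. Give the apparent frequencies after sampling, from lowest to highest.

fs/2 = 26 Hz.
148 Hz mod fs = 44 Hz.
44 Hz > fs/2 = 26 Hz, folds to fs − 44 Hz = 8 Hz.
116 Hz mod fs = 12 Hz.
12 Hz ≤ fs/2 = 26 Hz, appears at 12 Hz.
164 Hz mod fs = 8 Hz.
8 Hz ≤ fs/2 = 26 Hz, appears at 8 Hz.
196 Hz mod fs = 40 Hz.
40 Hz > fs/2 = 26 Hz, folds to fs − 40 Hz = 12 Hz.
216 Hz mod fs = 8 Hz.
8 Hz ≤ fs/2 = 26 Hz, appears at 8 Hz.
Distinct values: {8 Hz, 12 Hz}.

8 Hz, 12 Hz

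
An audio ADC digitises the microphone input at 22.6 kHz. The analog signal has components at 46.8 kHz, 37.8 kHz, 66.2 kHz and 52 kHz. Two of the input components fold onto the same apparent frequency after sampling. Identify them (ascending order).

fs/2 = 11.3 kHz.
46.8 kHz mod fs = 1.6 kHz.
1.6 kHz ≤ fs/2 = 11.3 kHz, appears at 1.6 kHz.
37.8 kHz mod fs = 15.2 kHz.
15.2 kHz > fs/2 = 11.3 kHz, folds to fs − 15.2 kHz = 7.4 kHz.
66.2 kHz mod fs = 21 kHz.
21 kHz > fs/2 = 11.3 kHz, folds to fs − 21 kHz = 1.6 kHz.
52 kHz mod fs = 6.8 kHz.
6.8 kHz ≤ fs/2 = 11.3 kHz, appears at 6.8 kHz.
46.8 kHz and 66.2 kHz both map to 1.6 kHz.

46.8 kHz, 66.2 kHz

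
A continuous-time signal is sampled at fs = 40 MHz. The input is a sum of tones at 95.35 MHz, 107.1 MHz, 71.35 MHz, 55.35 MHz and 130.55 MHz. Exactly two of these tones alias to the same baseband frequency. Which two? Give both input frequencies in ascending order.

55.35 MHz, 95.35 MHz

fs/2 = 20 MHz.
95.35 MHz mod fs = 15.35 MHz.
15.35 MHz ≤ fs/2 = 20 MHz, appears at 15.35 MHz.
107.1 MHz mod fs = 27.1 MHz.
27.1 MHz > fs/2 = 20 MHz, folds to fs − 27.1 MHz = 12.9 MHz.
71.35 MHz mod fs = 31.35 MHz.
31.35 MHz > fs/2 = 20 MHz, folds to fs − 31.35 MHz = 8.65 MHz.
55.35 MHz mod fs = 15.35 MHz.
15.35 MHz ≤ fs/2 = 20 MHz, appears at 15.35 MHz.
130.55 MHz mod fs = 10.55 MHz.
10.55 MHz ≤ fs/2 = 20 MHz, appears at 10.55 MHz.
55.35 MHz and 95.35 MHz both map to 15.35 MHz.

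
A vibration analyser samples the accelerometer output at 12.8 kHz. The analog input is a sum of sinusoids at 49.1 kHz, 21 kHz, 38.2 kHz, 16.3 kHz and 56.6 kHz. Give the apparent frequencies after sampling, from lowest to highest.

fs/2 = 6.4 kHz.
49.1 kHz mod fs = 10.7 kHz.
10.7 kHz > fs/2 = 6.4 kHz, folds to fs − 10.7 kHz = 2.1 kHz.
21 kHz mod fs = 8.2 kHz.
8.2 kHz > fs/2 = 6.4 kHz, folds to fs − 8.2 kHz = 4.6 kHz.
38.2 kHz mod fs = 12.6 kHz.
12.6 kHz > fs/2 = 6.4 kHz, folds to fs − 12.6 kHz = 0.2 kHz.
16.3 kHz mod fs = 3.5 kHz.
3.5 kHz ≤ fs/2 = 6.4 kHz, appears at 3.5 kHz.
56.6 kHz mod fs = 5.4 kHz.
5.4 kHz ≤ fs/2 = 6.4 kHz, appears at 5.4 kHz.
Distinct values: {0.2 kHz, 2.1 kHz, 3.5 kHz, 4.6 kHz, 5.4 kHz}.

0.2 kHz, 2.1 kHz, 3.5 kHz, 4.6 kHz, 5.4 kHz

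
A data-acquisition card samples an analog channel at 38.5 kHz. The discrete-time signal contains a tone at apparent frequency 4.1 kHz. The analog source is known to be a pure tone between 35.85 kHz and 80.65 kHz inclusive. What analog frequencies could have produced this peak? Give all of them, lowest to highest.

Frequencies that alias to 4.1 kHz are k·fs ± 4.1 kHz for integer k ≥ 0.
k=0: 4.1 kHz.
k=1: 34.4 kHz, 42.6 kHz.
k=2: 72.9 kHz, 81.1 kHz.
k=3: 111.4 kHz, 119.6 kHz.
Within [35.85 kHz, 80.65 kHz]: 42.6 kHz, 72.9 kHz.

42.6 kHz, 72.9 kHz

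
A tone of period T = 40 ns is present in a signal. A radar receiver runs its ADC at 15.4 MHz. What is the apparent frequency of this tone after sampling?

T = 40 ns → f = 1/T = 25 MHz.
25 MHz mod fs = 9.6 MHz.
9.6 MHz > fs/2 = 7.7 MHz, folds to fs − 9.6 MHz = 5.8 MHz.

5.8 MHz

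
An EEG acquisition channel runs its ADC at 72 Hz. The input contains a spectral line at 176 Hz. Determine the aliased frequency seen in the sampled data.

32 Hz

176 Hz mod fs = 32 Hz.
32 Hz ≤ fs/2 = 36 Hz, appears at 32 Hz.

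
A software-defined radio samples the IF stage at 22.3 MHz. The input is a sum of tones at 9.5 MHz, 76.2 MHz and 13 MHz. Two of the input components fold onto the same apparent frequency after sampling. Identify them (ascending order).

13 MHz, 76.2 MHz

fs/2 = 11.15 MHz.
9.5 MHz ≤ fs/2 = 11.15 MHz, passes unchanged.
76.2 MHz mod fs = 9.3 MHz.
9.3 MHz ≤ fs/2 = 11.15 MHz, appears at 9.3 MHz.
13 MHz > fs/2 = 11.15 MHz, folds to fs − 13 MHz = 9.3 MHz.
13 MHz and 76.2 MHz both map to 9.3 MHz.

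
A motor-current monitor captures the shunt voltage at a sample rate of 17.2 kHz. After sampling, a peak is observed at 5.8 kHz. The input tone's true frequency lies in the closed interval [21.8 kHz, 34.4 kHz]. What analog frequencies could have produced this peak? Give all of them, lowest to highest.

Frequencies that alias to 5.8 kHz are k·fs ± 5.8 kHz for integer k ≥ 0.
k=0: 5.8 kHz.
k=1: 11.4 kHz, 23 kHz.
k=2: 28.6 kHz, 40.2 kHz.
k=3: 45.8 kHz, 57.4 kHz.
Within [21.8 kHz, 34.4 kHz]: 23 kHz, 28.6 kHz.

23 kHz, 28.6 kHz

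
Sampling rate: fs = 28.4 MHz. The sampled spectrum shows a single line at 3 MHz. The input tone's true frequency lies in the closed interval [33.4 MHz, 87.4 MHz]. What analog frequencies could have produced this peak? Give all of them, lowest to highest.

Frequencies that alias to 3 MHz are k·fs ± 3 MHz for integer k ≥ 0.
k=0: 3 MHz.
k=1: 25.4 MHz, 31.4 MHz.
k=2: 53.8 MHz, 59.8 MHz.
k=3: 82.2 MHz, 88.2 MHz.
k=4: 110.6 MHz, 116.6 MHz.
Within [33.4 MHz, 87.4 MHz]: 53.8 MHz, 59.8 MHz, 82.2 MHz.

53.8 MHz, 59.8 MHz, 82.2 MHz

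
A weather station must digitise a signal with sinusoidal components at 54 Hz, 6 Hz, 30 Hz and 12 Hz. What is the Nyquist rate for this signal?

Highest-frequency component: 54 Hz.
Nyquist rate = 2 × 54 Hz = 108 Hz.

108 Hz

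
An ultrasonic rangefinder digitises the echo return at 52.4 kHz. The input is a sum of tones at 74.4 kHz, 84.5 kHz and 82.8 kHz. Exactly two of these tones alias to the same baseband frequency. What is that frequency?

22 kHz

fs/2 = 26.2 kHz.
74.4 kHz mod fs = 22 kHz.
22 kHz ≤ fs/2 = 26.2 kHz, appears at 22 kHz.
84.5 kHz mod fs = 32.1 kHz.
32.1 kHz > fs/2 = 26.2 kHz, folds to fs − 32.1 kHz = 20.3 kHz.
82.8 kHz mod fs = 30.4 kHz.
30.4 kHz > fs/2 = 26.2 kHz, folds to fs − 30.4 kHz = 22 kHz.
74.4 kHz and 82.8 kHz both map to 22 kHz.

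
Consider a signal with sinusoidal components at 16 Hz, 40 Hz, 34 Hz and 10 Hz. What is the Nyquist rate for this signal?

Highest-frequency component: 40 Hz.
Nyquist rate = 2 × 40 Hz = 80 Hz.

80 Hz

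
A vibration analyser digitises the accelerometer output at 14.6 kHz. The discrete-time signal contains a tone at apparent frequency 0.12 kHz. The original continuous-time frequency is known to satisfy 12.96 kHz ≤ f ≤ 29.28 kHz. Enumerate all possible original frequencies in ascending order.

14.48 kHz, 14.72 kHz, 29.08 kHz

Frequencies that alias to 0.12 kHz are k·fs ± 0.12 kHz for integer k ≥ 0.
k=0: 0.12 kHz.
k=1: 14.48 kHz, 14.72 kHz.
k=2: 29.08 kHz, 29.32 kHz.
k=3: 43.68 kHz, 43.92 kHz.
Within [12.96 kHz, 29.28 kHz]: 14.48 kHz, 14.72 kHz, 29.08 kHz.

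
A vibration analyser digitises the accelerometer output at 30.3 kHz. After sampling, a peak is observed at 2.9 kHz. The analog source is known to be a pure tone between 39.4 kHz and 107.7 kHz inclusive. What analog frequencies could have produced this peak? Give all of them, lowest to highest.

Frequencies that alias to 2.9 kHz are k·fs ± 2.9 kHz for integer k ≥ 0.
k=0: 2.9 kHz.
k=1: 27.4 kHz, 33.2 kHz.
k=2: 57.7 kHz, 63.5 kHz.
k=3: 88 kHz, 93.8 kHz.
k=4: 118.3 kHz, 124.1 kHz.
Within [39.4 kHz, 107.7 kHz]: 57.7 kHz, 63.5 kHz, 88 kHz, 93.8 kHz.

57.7 kHz, 63.5 kHz, 88 kHz, 93.8 kHz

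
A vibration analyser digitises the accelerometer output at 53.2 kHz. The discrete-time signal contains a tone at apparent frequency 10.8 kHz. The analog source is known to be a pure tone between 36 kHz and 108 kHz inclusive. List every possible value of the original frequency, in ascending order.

Frequencies that alias to 10.8 kHz are k·fs ± 10.8 kHz for integer k ≥ 0.
k=0: 10.8 kHz.
k=1: 42.4 kHz, 64 kHz.
k=2: 95.6 kHz, 117.2 kHz.
k=3: 148.8 kHz, 170.4 kHz.
Within [36 kHz, 108 kHz]: 42.4 kHz, 64 kHz, 95.6 kHz.

42.4 kHz, 64 kHz, 95.6 kHz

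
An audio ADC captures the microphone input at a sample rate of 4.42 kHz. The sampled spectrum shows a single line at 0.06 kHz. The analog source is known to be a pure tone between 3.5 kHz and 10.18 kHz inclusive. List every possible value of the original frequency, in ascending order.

4.36 kHz, 4.48 kHz, 8.78 kHz, 8.9 kHz

Frequencies that alias to 0.06 kHz are k·fs ± 0.06 kHz for integer k ≥ 0.
k=0: 0.06 kHz.
k=1: 4.36 kHz, 4.48 kHz.
k=2: 8.78 kHz, 8.9 kHz.
k=3: 13.2 kHz, 13.32 kHz.
Within [3.5 kHz, 10.18 kHz]: 4.36 kHz, 4.48 kHz, 8.78 kHz, 8.9 kHz.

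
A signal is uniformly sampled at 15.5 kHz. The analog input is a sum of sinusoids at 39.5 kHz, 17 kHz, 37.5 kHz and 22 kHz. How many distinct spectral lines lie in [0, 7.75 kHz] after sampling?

3

fs/2 = 7.75 kHz.
39.5 kHz mod fs = 8.5 kHz.
8.5 kHz > fs/2 = 7.75 kHz, folds to fs − 8.5 kHz = 7 kHz.
17 kHz mod fs = 1.5 kHz.
1.5 kHz ≤ fs/2 = 7.75 kHz, appears at 1.5 kHz.
37.5 kHz mod fs = 6.5 kHz.
6.5 kHz ≤ fs/2 = 7.75 kHz, appears at 6.5 kHz.
22 kHz mod fs = 6.5 kHz.
6.5 kHz ≤ fs/2 = 7.75 kHz, appears at 6.5 kHz.
Distinct values: {1.5 kHz, 6.5 kHz, 7 kHz} → 3.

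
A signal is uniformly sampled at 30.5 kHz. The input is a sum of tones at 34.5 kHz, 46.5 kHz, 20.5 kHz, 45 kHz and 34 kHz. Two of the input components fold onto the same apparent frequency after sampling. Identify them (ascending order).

fs/2 = 15.25 kHz.
34.5 kHz mod fs = 4 kHz.
4 kHz ≤ fs/2 = 15.25 kHz, appears at 4 kHz.
46.5 kHz mod fs = 16 kHz.
16 kHz > fs/2 = 15.25 kHz, folds to fs − 16 kHz = 14.5 kHz.
20.5 kHz > fs/2 = 15.25 kHz, folds to fs − 20.5 kHz = 10 kHz.
45 kHz mod fs = 14.5 kHz.
14.5 kHz ≤ fs/2 = 15.25 kHz, appears at 14.5 kHz.
34 kHz mod fs = 3.5 kHz.
3.5 kHz ≤ fs/2 = 15.25 kHz, appears at 3.5 kHz.
45 kHz and 46.5 kHz both map to 14.5 kHz.

45 kHz, 46.5 kHz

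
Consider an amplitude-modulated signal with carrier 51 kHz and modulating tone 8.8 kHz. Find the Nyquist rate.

119.6 kHz

AM sidebands sit at fc ± fm = 42.2 kHz and 59.8 kHz.
Highest-frequency component: 59.8 kHz.
Nyquist rate = 2 × 59.8 kHz = 119.6 kHz.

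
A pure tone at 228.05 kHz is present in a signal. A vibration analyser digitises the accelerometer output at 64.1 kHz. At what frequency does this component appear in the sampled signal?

228.05 kHz mod fs = 35.75 kHz.
35.75 kHz > fs/2 = 32.05 kHz, folds to fs − 35.75 kHz = 28.35 kHz.

28.35 kHz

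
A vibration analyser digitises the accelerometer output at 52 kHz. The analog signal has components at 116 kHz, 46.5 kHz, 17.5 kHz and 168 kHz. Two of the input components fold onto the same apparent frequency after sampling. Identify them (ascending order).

116 kHz, 168 kHz

fs/2 = 26 kHz.
116 kHz mod fs = 12 kHz.
12 kHz ≤ fs/2 = 26 kHz, appears at 12 kHz.
46.5 kHz > fs/2 = 26 kHz, folds to fs − 46.5 kHz = 5.5 kHz.
17.5 kHz ≤ fs/2 = 26 kHz, passes unchanged.
168 kHz mod fs = 12 kHz.
12 kHz ≤ fs/2 = 26 kHz, appears at 12 kHz.
116 kHz and 168 kHz both map to 12 kHz.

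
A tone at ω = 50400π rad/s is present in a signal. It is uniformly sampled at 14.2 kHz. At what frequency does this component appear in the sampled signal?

3.2 kHz

ω = 50400π rad/s → f = ω/(2π) = 25200 Hz = 25.2 kHz.
25.2 kHz mod fs = 11 kHz.
11 kHz > fs/2 = 7.1 kHz, folds to fs − 11 kHz = 3.2 kHz.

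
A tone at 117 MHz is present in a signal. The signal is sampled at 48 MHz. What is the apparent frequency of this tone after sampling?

117 MHz mod fs = 21 MHz.
21 MHz ≤ fs/2 = 24 MHz, appears at 21 MHz.

21 MHz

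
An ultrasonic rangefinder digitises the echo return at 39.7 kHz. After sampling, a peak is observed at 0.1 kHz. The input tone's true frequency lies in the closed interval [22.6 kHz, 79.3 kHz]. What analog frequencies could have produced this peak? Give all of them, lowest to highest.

39.6 kHz, 39.8 kHz, 79.3 kHz

Frequencies that alias to 0.1 kHz are k·fs ± 0.1 kHz for integer k ≥ 0.
k=0: 0.1 kHz.
k=1: 39.6 kHz, 39.8 kHz.
k=2: 79.3 kHz, 79.5 kHz.
k=3: 119 kHz, 119.2 kHz.
Within [22.6 kHz, 79.3 kHz]: 39.6 kHz, 39.8 kHz, 79.3 kHz.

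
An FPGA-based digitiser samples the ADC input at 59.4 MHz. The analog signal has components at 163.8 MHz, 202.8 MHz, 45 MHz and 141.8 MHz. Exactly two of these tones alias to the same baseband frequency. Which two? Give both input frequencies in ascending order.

fs/2 = 29.7 MHz.
163.8 MHz mod fs = 45 MHz.
45 MHz > fs/2 = 29.7 MHz, folds to fs − 45 MHz = 14.4 MHz.
202.8 MHz mod fs = 24.6 MHz.
24.6 MHz ≤ fs/2 = 29.7 MHz, appears at 24.6 MHz.
45 MHz > fs/2 = 29.7 MHz, folds to fs − 45 MHz = 14.4 MHz.
141.8 MHz mod fs = 23 MHz.
23 MHz ≤ fs/2 = 29.7 MHz, appears at 23 MHz.
45 MHz and 163.8 MHz both map to 14.4 MHz.

45 MHz, 163.8 MHz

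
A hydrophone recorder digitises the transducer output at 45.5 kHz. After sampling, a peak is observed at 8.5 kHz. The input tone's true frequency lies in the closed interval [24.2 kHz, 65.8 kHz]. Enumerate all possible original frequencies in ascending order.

37 kHz, 54 kHz

Frequencies that alias to 8.5 kHz are k·fs ± 8.5 kHz for integer k ≥ 0.
k=0: 8.5 kHz.
k=1: 37 kHz, 54 kHz.
k=2: 82.5 kHz, 99.5 kHz.
Within [24.2 kHz, 65.8 kHz]: 37 kHz, 54 kHz.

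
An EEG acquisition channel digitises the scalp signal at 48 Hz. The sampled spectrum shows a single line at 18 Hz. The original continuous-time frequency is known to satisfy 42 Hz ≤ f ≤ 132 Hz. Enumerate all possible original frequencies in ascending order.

Frequencies that alias to 18 Hz are k·fs ± 18 Hz for integer k ≥ 0.
k=0: 18 Hz.
k=1: 30 Hz, 66 Hz.
k=2: 78 Hz, 114 Hz.
k=3: 126 Hz, 162 Hz.
k=4: 174 Hz, 210 Hz.
Within [42 Hz, 132 Hz]: 66 Hz, 78 Hz, 114 Hz, 126 Hz.

66 Hz, 78 Hz, 114 Hz, 126 Hz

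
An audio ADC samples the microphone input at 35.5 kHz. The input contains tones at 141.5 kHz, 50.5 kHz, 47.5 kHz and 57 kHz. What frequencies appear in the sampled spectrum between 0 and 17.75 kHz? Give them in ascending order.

0.5 kHz, 12 kHz, 14 kHz, 15 kHz

fs/2 = 17.75 kHz.
141.5 kHz mod fs = 35 kHz.
35 kHz > fs/2 = 17.75 kHz, folds to fs − 35 kHz = 0.5 kHz.
50.5 kHz mod fs = 15 kHz.
15 kHz ≤ fs/2 = 17.75 kHz, appears at 15 kHz.
47.5 kHz mod fs = 12 kHz.
12 kHz ≤ fs/2 = 17.75 kHz, appears at 12 kHz.
57 kHz mod fs = 21.5 kHz.
21.5 kHz > fs/2 = 17.75 kHz, folds to fs − 21.5 kHz = 14 kHz.
Distinct values: {0.5 kHz, 12 kHz, 14 kHz, 15 kHz}.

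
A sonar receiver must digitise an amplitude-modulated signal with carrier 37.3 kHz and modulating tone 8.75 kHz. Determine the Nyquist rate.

AM sidebands sit at fc ± fm = 28.55 kHz and 46.05 kHz.
Highest-frequency component: 46.05 kHz.
Nyquist rate = 2 × 46.05 kHz = 92.1 kHz.

92.1 kHz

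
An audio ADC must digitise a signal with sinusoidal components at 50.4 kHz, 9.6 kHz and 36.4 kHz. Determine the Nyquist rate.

100.8 kHz

Highest-frequency component: 50.4 kHz.
Nyquist rate = 2 × 50.4 kHz = 100.8 kHz.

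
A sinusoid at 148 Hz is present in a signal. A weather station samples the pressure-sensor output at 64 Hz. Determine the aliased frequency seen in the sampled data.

148 Hz mod fs = 20 Hz.
20 Hz ≤ fs/2 = 32 Hz, appears at 20 Hz.

20 Hz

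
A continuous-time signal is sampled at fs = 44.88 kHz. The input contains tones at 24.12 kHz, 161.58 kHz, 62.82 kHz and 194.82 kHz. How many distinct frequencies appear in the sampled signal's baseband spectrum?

fs/2 = 22.44 kHz.
24.12 kHz > fs/2 = 22.44 kHz, folds to fs − 24.12 kHz = 20.76 kHz.
161.58 kHz mod fs = 26.94 kHz.
26.94 kHz > fs/2 = 22.44 kHz, folds to fs − 26.94 kHz = 17.94 kHz.
62.82 kHz mod fs = 17.94 kHz.
17.94 kHz ≤ fs/2 = 22.44 kHz, appears at 17.94 kHz.
194.82 kHz mod fs = 15.3 kHz.
15.3 kHz ≤ fs/2 = 22.44 kHz, appears at 15.3 kHz.
Distinct values: {15.3 kHz, 17.94 kHz, 20.76 kHz} → 3.

3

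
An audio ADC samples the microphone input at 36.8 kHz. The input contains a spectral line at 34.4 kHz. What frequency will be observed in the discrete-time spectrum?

34.4 kHz > fs/2 = 18.4 kHz, folds to fs − 34.4 kHz = 2.4 kHz.

2.4 kHz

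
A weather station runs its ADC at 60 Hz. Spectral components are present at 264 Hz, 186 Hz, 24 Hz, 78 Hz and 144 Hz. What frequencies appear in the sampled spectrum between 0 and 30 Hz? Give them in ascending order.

fs/2 = 30 Hz.
264 Hz mod fs = 24 Hz.
24 Hz ≤ fs/2 = 30 Hz, appears at 24 Hz.
186 Hz mod fs = 6 Hz.
6 Hz ≤ fs/2 = 30 Hz, appears at 6 Hz.
24 Hz ≤ fs/2 = 30 Hz, passes unchanged.
78 Hz mod fs = 18 Hz.
18 Hz ≤ fs/2 = 30 Hz, appears at 18 Hz.
144 Hz mod fs = 24 Hz.
24 Hz ≤ fs/2 = 30 Hz, appears at 24 Hz.
Distinct values: {6 Hz, 18 Hz, 24 Hz}.

6 Hz, 18 Hz, 24 Hz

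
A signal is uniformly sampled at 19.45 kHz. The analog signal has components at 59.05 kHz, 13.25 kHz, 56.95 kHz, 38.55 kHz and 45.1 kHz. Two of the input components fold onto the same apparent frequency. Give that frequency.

fs/2 = 9.725 kHz.
59.05 kHz mod fs = 0.7 kHz.
0.7 kHz ≤ fs/2 = 9.725 kHz, appears at 0.7 kHz.
13.25 kHz > fs/2 = 9.725 kHz, folds to fs − 13.25 kHz = 6.2 kHz.
56.95 kHz mod fs = 18.05 kHz.
18.05 kHz > fs/2 = 9.725 kHz, folds to fs − 18.05 kHz = 1.4 kHz.
38.55 kHz mod fs = 19.1 kHz.
19.1 kHz > fs/2 = 9.725 kHz, folds to fs − 19.1 kHz = 0.35 kHz.
45.1 kHz mod fs = 6.2 kHz.
6.2 kHz ≤ fs/2 = 9.725 kHz, appears at 6.2 kHz.
13.25 kHz and 45.1 kHz both map to 6.2 kHz.

6.2 kHz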